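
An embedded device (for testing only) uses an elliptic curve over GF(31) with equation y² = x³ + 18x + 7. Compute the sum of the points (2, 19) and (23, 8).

(2, 19) + (23, 8). λ = (8 - 19)/(23 - 2) ≡ 20/21 mod 31. 21⁻¹ ≡ 3 (mod 31), so λ ≡ 29.
  x = λ² - 2 - 23 = 841 - 25 ≡ 10; y = λ·(2 - 10) - 19 ≡ 28. → (10, 28)

(10, 28)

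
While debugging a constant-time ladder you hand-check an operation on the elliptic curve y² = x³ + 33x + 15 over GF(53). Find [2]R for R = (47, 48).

tangent at (47, 48): λ = (3·47² + 33)/(2·48) ≡ 35/43. 43⁻¹ ≡ 37 (mod 53), so λ ≡ 35·37 ≡ 23.
  x = λ² - 47 - 47 = 529 - 94 ≡ 11; y = λ·(47 - 11) - 48 ≡ 38. → (11, 38)

(11, 38)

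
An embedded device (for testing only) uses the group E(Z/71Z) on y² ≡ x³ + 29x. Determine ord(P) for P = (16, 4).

2P: tangent at (16, 4): λ = (3·16² + 29)/(2·4) ≡ 16/8. 8⁻¹ ≡ 9 (mod 71), so λ ≡ 16·9 ≡ 2.
  x = λ² - 16 - 16 = 4 - 32 ≡ 43; y = λ·(16 - 43) - 4 ≡ 13. → (43, 13)
3P: (43, 13) + (16, 4). λ = (4 - 13)/(16 - 43) ≡ 62/44 mod 71. 44⁻¹ ≡ 21 (mod 71) since 44·21 = 924 ≡ 1, so λ ≡ 24.
  x = λ² - 43 - 16 = 576 - 59 ≡ 20; y = λ·(43 - 20) - 13 ≡ 42. → (20, 42)
4P: (20, 42) + (16, 4). λ = (4 - 42)/(16 - 20) ≡ 33/67 mod 71. 67⁻¹ ≡ 53 (mod 71) since 67·53 = 3551 ≡ 1, so λ ≡ 45.
  x = λ² - 20 - 16 = 2025 - 36 ≡ 1; y = λ·(20 - 1) - 42 ≡ 32. → (1, 32)
5P: (1, 32) + (16, 4). λ = (4 - 32)/(16 - 1) ≡ 43/15 mod 71. 15⁻¹ ≡ 19 (mod 71), so λ ≡ 36.
  x = λ² - 1 - 16 = 1296 - 17 ≡ 1; y = λ·(1 - 1) - 32 ≡ 39. → (1, 39)
6P: (1, 39) + (16, 4). λ = (4 - 39)/(16 - 1) ≡ 36/15 mod 71. 15⁻¹ ≡ 19 (mod 71), so λ ≡ 45.
  x = λ² - 1 - 16 = 2025 - 17 ≡ 20; y = λ·(1 - 20) - 39 ≡ 29. → (20, 29)
7P: (20, 29) + (16, 4). λ = (4 - 29)/(16 - 20) ≡ 46/67 mod 71. 67⁻¹ ≡ 53 (mod 71) since 67·53 = 3551 ≡ 1, so λ ≡ 24.
  x = λ² - 20 - 16 = 576 - 36 ≡ 43; y = λ·(20 - 43) - 29 ≡ 58. → (43, 58)
8P: (43, 58) + (16, 4). λ = (4 - 58)/(16 - 43) ≡ 17/44 mod 71. 44⁻¹ ≡ 21 (mod 71), so λ ≡ 2.
  x = λ² - 43 - 16 = 4 - 59 ≡ 16; y = λ·(43 - 16) - 58 ≡ 67. → (16, 67)
9P: (16, 67) + (16, 4): same x and y₁ ≡ -y₂, so the sum is 𝒪.
9P = 𝒪, so the order is 9.

9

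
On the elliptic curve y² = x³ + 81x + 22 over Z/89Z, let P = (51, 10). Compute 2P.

(8, 84)

tangent at (51, 10): λ = (3·51² + 81)/(2·10) ≡ 52/20. 20⁻¹ ≡ 49 (mod 89) since 20·49 = 980 ≡ 1, so λ ≡ 52·49 ≡ 56.
  x = λ² - 51 - 51 = 3136 - 102 ≡ 8; y = λ·(51 - 8) - 10 ≡ 84. → (8, 84)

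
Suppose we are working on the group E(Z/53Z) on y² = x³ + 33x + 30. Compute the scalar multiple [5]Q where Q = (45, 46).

(37, 21)

Repeated addition: build up to 5Q.
2Q: tangent at (45, 46): λ = (3·45² + 33)/(2·46) ≡ 13/39. 39⁻¹ ≡ 34 (mod 53), so λ ≡ 13·34 ≡ 18.
  x = λ² - 45 - 45 = 324 - 90 ≡ 22; y = λ·(45 - 22) - 46 ≡ 50. → (22, 50)
3Q: (22, 50) + (45, 46). λ = (46 - 50)/(45 - 22) ≡ 49/23 mod 53. 23⁻¹ ≡ 30 (mod 53), so λ ≡ 39.
  x = λ² - 22 - 45 = 1521 - 67 ≡ 23; y = λ·(22 - 23) - 50 ≡ 17. → (23, 17)
4Q: (23, 17) + (45, 46). λ = (46 - 17)/(45 - 23) ≡ 29/22 mod 53. 22⁻¹ ≡ 41 (mod 53), so λ ≡ 23.
  x = λ² - 23 - 45 = 529 - 68 ≡ 37; y = λ·(23 - 37) - 17 ≡ 32. → (37, 32)
5Q: (37, 32) + (45, 46). λ = (46 - 32)/(45 - 37) ≡ 14/8 mod 53. 8⁻¹ ≡ 20 (mod 53), so λ ≡ 15.
  x = λ² - 37 - 45 = 225 - 82 ≡ 37; y = λ·(37 - 37) - 32 ≡ 21. → (37, 21)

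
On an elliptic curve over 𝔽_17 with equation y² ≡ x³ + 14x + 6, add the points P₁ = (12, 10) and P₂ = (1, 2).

(12, 10) + (1, 2). λ = (2 - 10)/(1 - 12) ≡ 9/6 mod 17. 6⁻¹ ≡ 3 (mod 17), so λ ≡ 10.
  x = λ² - 12 - 1 = 100 - 13 ≡ 2; y = λ·(12 - 2) - 10 ≡ 5. → (2, 5)

(2, 5)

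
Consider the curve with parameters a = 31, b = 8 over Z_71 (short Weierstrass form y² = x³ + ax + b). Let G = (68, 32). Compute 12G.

Repeated addition: build up to 12G.
2G: tangent at (68, 32): λ = (3·68² + 31)/(2·32) ≡ 58/64. 64⁻¹ ≡ 10 (mod 71), so λ ≡ 58·10 ≡ 12.
  x = λ² - 68 - 68 = 144 - 136 ≡ 8; y = λ·(68 - 8) - 32 ≡ 49. → (8, 49)
3G: (8, 49) + (68, 32). λ = (32 - 49)/(68 - 8) ≡ 54/60 mod 71. 60⁻¹ ≡ 58 (mod 71), so λ ≡ 8.
  x = λ² - 8 - 68 = 64 - 76 ≡ 59; y = λ·(8 - 59) - 49 ≡ 40. → (59, 40)
4G: (59, 40) + (68, 32). λ = (32 - 40)/(68 - 59) ≡ 63/9 mod 71. 9⁻¹ ≡ 8 (mod 71), so λ ≡ 7.
  x = λ² - 59 - 68 = 49 - 127 ≡ 64; y = λ·(59 - 64) - 40 ≡ 67. → (64, 67)
5G: (64, 67) + (68, 32). λ = (32 - 67)/(68 - 64) ≡ 36/4 mod 71. 4⁻¹ ≡ 18 (mod 71), so λ ≡ 9.
  x = λ² - 64 - 68 = 81 - 132 ≡ 20; y = λ·(64 - 20) - 67 ≡ 45. → (20, 45)
6G: (20, 45) + (68, 32). λ = (32 - 45)/(68 - 20) ≡ 58/48 mod 71. 48⁻¹ ≡ 37 (mod 71) since 48·37 = 1776 ≡ 1, so λ ≡ 16.
  x = λ² - 20 - 68 = 256 - 88 ≡ 26; y = λ·(20 - 26) - 45 ≡ 1. → (26, 1)
7G: (26, 1) + (68, 32). λ = (32 - 1)/(68 - 26) ≡ 31/42 mod 71. 42⁻¹ ≡ 22 (mod 71) since 42·22 = 924 ≡ 1, so λ ≡ 43.
  x = λ² - 26 - 68 = 1849 - 94 ≡ 51; y = λ·(26 - 51) - 1 ≡ 60. → (51, 60)
8G: (51, 60) + (68, 32). λ = (32 - 60)/(68 - 51) ≡ 43/17 mod 71. 17⁻¹ ≡ 46 (mod 71) since 17·46 = 782 ≡ 1, so λ ≡ 61.
  x = λ² - 51 - 68 = 3721 - 119 ≡ 52; y = λ·(51 - 52) - 60 ≡ 21. → (52, 21)
9G: (52, 21) + (68, 32). λ = (32 - 21)/(68 - 52) ≡ 11/16 mod 71. 16⁻¹ ≡ 40 (mod 71) since 16·40 = 640 ≡ 1, so λ ≡ 14.
  x = λ² - 52 - 68 = 196 - 120 ≡ 5; y = λ·(52 - 5) - 21 ≡ 69. → (5, 69)
10G: (5, 69) + (68, 32). λ = (32 - 69)/(68 - 5) ≡ 34/63 mod 71. 63⁻¹ ≡ 62 (mod 71), so λ ≡ 49.
  x = λ² - 5 - 68 = 2401 - 73 ≡ 56; y = λ·(5 - 56) - 69 ≡ 59. → (56, 59)
11G: (56, 59) + (68, 32). λ = (32 - 59)/(68 - 56) ≡ 44/12 mod 71. 12⁻¹ ≡ 6 (mod 71), so λ ≡ 51.
  x = λ² - 56 - 68 = 2601 - 124 ≡ 63; y = λ·(56 - 63) - 59 ≡ 10. → (63, 10)
12G: (63, 10) + (68, 32). λ = (32 - 10)/(68 - 63) ≡ 22/5 mod 71. 5⁻¹ ≡ 57 (mod 71), so λ ≡ 47.
  x = λ² - 63 - 68 = 2209 - 131 ≡ 19; y = λ·(63 - 19) - 10 ≡ 70. → (19, 70)

(19, 70)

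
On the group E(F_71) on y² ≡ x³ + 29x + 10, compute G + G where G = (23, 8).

tangent at (23, 8): λ = (3·23² + 29)/(2·8) ≡ 54/16. 16⁻¹ ≡ 40 (mod 71) since 16·40 = 640 ≡ 1, so λ ≡ 54·40 ≡ 30.
  x = λ² - 23 - 23 = 900 - 46 ≡ 2; y = λ·(23 - 2) - 8 ≡ 54. → (2, 54)

(2, 54)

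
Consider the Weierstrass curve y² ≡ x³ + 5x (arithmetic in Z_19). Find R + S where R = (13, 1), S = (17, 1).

(8, 18)

(13, 1) + (17, 1). λ = (1 - 1)/(17 - 13) ≡ 0/4 mod 19. 4⁻¹ ≡ 5 (mod 19) since 4·5 = 20 ≡ 1, so λ ≡ 0.
  x = λ² - 13 - 17 = 0 - 30 ≡ 8; y = λ·(13 - 8) - 1 ≡ 18. → (8, 18)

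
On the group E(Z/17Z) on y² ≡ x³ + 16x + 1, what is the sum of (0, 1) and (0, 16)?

The two points share x = 0 and their y-coordinates satisfy 1 + 16 ≡ 0 (mod 17), so they are inverses. Their sum is ∞.

O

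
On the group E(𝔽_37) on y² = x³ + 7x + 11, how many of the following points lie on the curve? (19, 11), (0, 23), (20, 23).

(19, 11): 11² ≡ 10, rhs ≡ 10 → on.
(0, 23): 23² ≡ 11, rhs ≡ 11 → on.
(20, 23): 23² ≡ 11, rhs ≡ 11 → on.

3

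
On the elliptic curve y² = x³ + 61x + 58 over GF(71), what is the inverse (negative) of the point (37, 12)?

(37, 59)

-(37, 12) = (37, -12 mod 71) = (37, 59).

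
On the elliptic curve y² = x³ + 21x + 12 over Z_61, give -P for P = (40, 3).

-(40, 3) = (40, -3 mod 61) = (40, 58).

(40, 58)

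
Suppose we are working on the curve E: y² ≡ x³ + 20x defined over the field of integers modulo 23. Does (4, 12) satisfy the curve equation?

y² = 12² ≡ 6; x³ + 20x + 0 = 144 ≡ 6 (mod 23). 6 = 6.

yes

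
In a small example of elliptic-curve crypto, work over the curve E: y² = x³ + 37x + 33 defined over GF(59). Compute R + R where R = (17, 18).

tangent at (17, 18): λ = (3·17² + 37)/(2·18) ≡ 19/36. 36⁻¹ ≡ 41 (mod 59), so λ ≡ 19·41 ≡ 12.
  x = λ² - 17 - 17 = 144 - 34 ≡ 51; y = λ·(17 - 51) - 18 ≡ 46. → (51, 46)

(51, 46)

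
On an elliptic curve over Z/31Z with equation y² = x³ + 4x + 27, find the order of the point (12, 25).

11

2P: tangent at (12, 25): λ = (3·12² + 4)/(2·25) ≡ 2/19. 19⁻¹ ≡ 18 (mod 31), so λ ≡ 2·18 ≡ 5.
  x = λ² - 12 - 12 = 25 - 24 ≡ 1; y = λ·(12 - 1) - 25 ≡ 30. → (1, 30)
3P: (1, 30) + (12, 25). λ = (25 - 30)/(12 - 1) ≡ 26/11 mod 31. 11⁻¹ ≡ 17 (mod 31) since 11·17 = 187 ≡ 1, so λ ≡ 8.
  x = λ² - 1 - 12 = 64 - 13 ≡ 20; y = λ·(1 - 20) - 30 ≡ 4. → (20, 4)
4P: (20, 4) + (12, 25). λ = (25 - 4)/(12 - 20) ≡ 21/23 mod 31. 23⁻¹ ≡ 27 (mod 31), so λ ≡ 9.
  x = λ² - 20 - 12 = 81 - 32 ≡ 18; y = λ·(20 - 18) - 4 ≡ 14. → (18, 14)
5P: (18, 14) + (12, 25). λ = (25 - 14)/(12 - 18) ≡ 11/25 mod 31. 25⁻¹ ≡ 5 (mod 31) since 25·5 = 125 ≡ 1, so λ ≡ 24.
  x = λ² - 18 - 12 = 576 - 30 ≡ 19; y = λ·(18 - 19) - 14 ≡ 24. → (19, 24)
6P: (19, 24) + (12, 25). λ = (25 - 24)/(12 - 19) ≡ 1/24 mod 31. 24⁻¹ ≡ 22 (mod 31), so λ ≡ 22.
  x = λ² - 19 - 12 = 484 - 31 ≡ 19; y = λ·(19 - 19) - 24 ≡ 7. → (19, 7)
7P: (19, 7) + (12, 25). λ = (25 - 7)/(12 - 19) ≡ 18/24 mod 31. 24⁻¹ ≡ 22 (mod 31) since 24·22 = 528 ≡ 1, so λ ≡ 24.
  x = λ² - 19 - 12 = 576 - 31 ≡ 18; y = λ·(19 - 18) - 7 ≡ 17. → (18, 17)
8P: (18, 17) + (12, 25). λ = (25 - 17)/(12 - 18) ≡ 8/25 mod 31. 25⁻¹ ≡ 5 (mod 31), so λ ≡ 9.
  x = λ² - 18 - 12 = 81 - 30 ≡ 20; y = λ·(18 - 20) - 17 ≡ 27. → (20, 27)
9P: (20, 27) + (12, 25). λ = (25 - 27)/(12 - 20) ≡ 29/23 mod 31. 23⁻¹ ≡ 27 (mod 31), so λ ≡ 8.
  x = λ² - 20 - 12 = 64 - 32 ≡ 1; y = λ·(20 - 1) - 27 ≡ 1. → (1, 1)
10P: (1, 1) + (12, 25). λ = (25 - 1)/(12 - 1) ≡ 24/11 mod 31. 11⁻¹ ≡ 17 (mod 31), so λ ≡ 5.
  x = λ² - 1 - 12 = 25 - 13 ≡ 12; y = λ·(1 - 12) - 1 ≡ 6. → (12, 6)
11P: (12, 6) + (12, 25): same x and y₁ ≡ -y₂, so the sum is O.
11P = O, so the order is 11.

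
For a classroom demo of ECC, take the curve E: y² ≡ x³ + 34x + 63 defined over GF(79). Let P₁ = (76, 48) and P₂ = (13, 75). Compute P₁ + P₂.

(76, 48) + (13, 75). λ = (75 - 48)/(13 - 76) ≡ 27/16 mod 79. 16⁻¹ ≡ 5 (mod 79), so λ ≡ 56.
  x = λ² - 76 - 13 = 3136 - 89 ≡ 45; y = λ·(76 - 45) - 48 ≡ 29. → (45, 29)

(45, 29)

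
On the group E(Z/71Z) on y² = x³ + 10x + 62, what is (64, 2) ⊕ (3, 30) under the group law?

(64, 2) + (3, 30). λ = (30 - 2)/(3 - 64) ≡ 28/10 mod 71. 10⁻¹ ≡ 64 (mod 71), so λ ≡ 17.
  x = λ² - 64 - 3 = 289 - 67 ≡ 9; y = λ·(64 - 9) - 2 ≡ 10. → (9, 10)

(9, 10)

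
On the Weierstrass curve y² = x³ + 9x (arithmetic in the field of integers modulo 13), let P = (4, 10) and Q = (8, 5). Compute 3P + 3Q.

(6, 6)

First 3P:
Repeated addition: build up to 3P.
2P: tangent at (4, 10): λ = (3·4² + 9)/(2·10) ≡ 5/7. 7⁻¹ ≡ 2 (mod 13), so λ ≡ 5·2 ≡ 10.
  x = λ² - 4 - 4 = 100 - 8 ≡ 1; y = λ·(4 - 1) - 10 ≡ 7. → (1, 7)
3P: (1, 7) + (4, 10). λ = (10 - 7)/(4 - 1) ≡ 3/3 mod 13. 3⁻¹ ≡ 9 (mod 13), so λ ≡ 1.
  x = λ² - 1 - 4 = 1 - 5 ≡ 9; y = λ·(1 - 9) - 7 ≡ 11. → (9, 11)
3P = (9, 11).
Next 3Q:
Repeated addition: build up to 3Q.
2Q: tangent at (8, 5): λ = (3·8² + 9)/(2·5) ≡ 6/10. 10⁻¹ ≡ 4 (mod 13), so λ ≡ 6·4 ≡ 11.
  x = λ² - 8 - 8 = 121 - 16 ≡ 1; y = λ·(8 - 1) - 5 ≡ 7. → (1, 7)
3Q: (1, 7) + (8, 5). λ = (5 - 7)/(8 - 1) ≡ 11/7 mod 13. 7⁻¹ ≡ 2 (mod 13) since 7·2 = 14 ≡ 1, so λ ≡ 9.
  x = λ² - 1 - 8 = 81 - 9 ≡ 7; y = λ·(1 - 7) - 7 ≡ 4. → (7, 4)
3Q = (7, 4).
Finally 3P + 3Q:
(9, 11) + (7, 4). λ = (4 - 11)/(7 - 9) ≡ 6/11 mod 13. 11⁻¹ ≡ 6 (mod 13), so λ ≡ 10.
  x = λ² - 9 - 7 = 100 - 16 ≡ 6; y = λ·(9 - 6) - 11 ≡ 6. → (6, 6)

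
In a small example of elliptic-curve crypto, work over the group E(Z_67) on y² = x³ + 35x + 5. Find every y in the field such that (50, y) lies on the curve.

x³ + 35x + 5 = 126755 ≡ 58 (mod 67).
58 is a non-residue mod 67; no y exists.

none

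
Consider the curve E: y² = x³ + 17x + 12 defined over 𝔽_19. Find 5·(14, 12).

Write P = (14, 12).
Double-and-add on 5 = (101)₂. Start with P = (14, 12) for the leading 1-bit.
double: tangent at (14, 12): λ = (3·14² + 17)/(2·12) ≡ 16/5. 5⁻¹ ≡ 4 (mod 19), so λ ≡ 16·4 ≡ 7.
  x = λ² - 14 - 14 = 49 - 28 ≡ 2; y = λ·(14 - 2) - 12 ≡ 15. → (2, 15)
double: tangent at (2, 15): λ = (3·2² + 17)/(2·15) ≡ 10/11. 11⁻¹ ≡ 7 (mod 19) since 11·7 = 77 ≡ 1, so λ ≡ 10·7 ≡ 13.
  x = λ² - 2 - 2 = 169 - 4 ≡ 13; y = λ·(2 - 13) - 15 ≡ 13. → (13, 13)
add P: (13, 13) + (14, 12). λ = (12 - 13)/(14 - 13) ≡ 18/1 mod 19. 1⁻¹ ≡ 1 (mod 19) since 1·1 = 1 ≡ 1, so λ ≡ 18.
  x = λ² - 13 - 14 = 324 - 27 ≡ 12; y = λ·(13 - 12) - 13 ≡ 5. → (12, 5)

(12, 5)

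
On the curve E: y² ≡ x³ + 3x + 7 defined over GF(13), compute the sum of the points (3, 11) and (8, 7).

(12, 4)

(3, 11) + (8, 7). λ = (7 - 11)/(8 - 3) ≡ 9/5 mod 13. 5⁻¹ ≡ 8 (mod 13) since 5·8 = 40 ≡ 1, so λ ≡ 7.
  x = λ² - 3 - 8 = 49 - 11 ≡ 12; y = λ·(3 - 12) - 11 ≡ 4. → (12, 4)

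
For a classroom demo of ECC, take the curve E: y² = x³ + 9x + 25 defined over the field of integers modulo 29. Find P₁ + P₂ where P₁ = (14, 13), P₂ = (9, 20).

(1, 21)

(14, 13) + (9, 20). λ = (20 - 13)/(9 - 14) ≡ 7/24 mod 29. 24⁻¹ ≡ 23 (mod 29) since 24·23 = 552 ≡ 1, so λ ≡ 16.
  x = λ² - 14 - 9 = 256 - 23 ≡ 1; y = λ·(14 - 1) - 13 ≡ 21. → (1, 21)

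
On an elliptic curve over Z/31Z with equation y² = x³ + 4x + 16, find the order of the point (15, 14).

8

2P: tangent at (15, 14): λ = (3·15² + 4)/(2·14) ≡ 28/28. 28⁻¹ ≡ 10 (mod 31), so λ ≡ 28·10 ≡ 1.
  x = λ² - 15 - 15 = 1 - 30 ≡ 2; y = λ·(15 - 2) - 14 ≡ 30. → (2, 30)
3P: (2, 30) + (15, 14). λ = (14 - 30)/(15 - 2) ≡ 15/13 mod 31. 13⁻¹ ≡ 12 (mod 31), so λ ≡ 25.
  x = λ² - 2 - 15 = 625 - 17 ≡ 19; y = λ·(2 - 19) - 30 ≡ 10. → (19, 10)
4P: (19, 10) + (15, 14). λ = (14 - 10)/(15 - 19) ≡ 4/27 mod 31. 27⁻¹ ≡ 23 (mod 31) since 27·23 = 621 ≡ 1, so λ ≡ 30.
  x = λ² - 19 - 15 = 900 - 34 ≡ 29; y = λ·(19 - 29) - 10 ≡ 0. → (29, 0)
5P: (29, 0) + (15, 14). λ = (14 - 0)/(15 - 29) ≡ 14/17 mod 31. 17⁻¹ ≡ 11 (mod 31) since 17·11 = 187 ≡ 1, so λ ≡ 30.
  x = λ² - 29 - 15 = 900 - 44 ≡ 19; y = λ·(29 - 19) - 0 ≡ 21. → (19, 21)
6P: (19, 21) + (15, 14). λ = (14 - 21)/(15 - 19) ≡ 24/27 mod 31. 27⁻¹ ≡ 23 (mod 31), so λ ≡ 25.
  x = λ² - 19 - 15 = 625 - 34 ≡ 2; y = λ·(19 - 2) - 21 ≡ 1. → (2, 1)
7P: (2, 1) + (15, 14). λ = (14 - 1)/(15 - 2) ≡ 13/13 mod 31. 13⁻¹ ≡ 12 (mod 31), so λ ≡ 1.
  x = λ² - 2 - 15 = 1 - 17 ≡ 15; y = λ·(2 - 15) - 1 ≡ 17. → (15, 17)
8P: (15, 17) + (15, 14): same x and y₁ ≡ -y₂, so the sum is 𝒪.
8P = 𝒪, so the order is 8.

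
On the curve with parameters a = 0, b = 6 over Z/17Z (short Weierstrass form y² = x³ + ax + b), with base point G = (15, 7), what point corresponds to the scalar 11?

Double-and-add on 11 = (1011)₂. Start with G = (15, 7) for the leading 1-bit.
double: tangent at (15, 7): λ = (3·15² + 0)/(2·7) ≡ 12/14. 14⁻¹ ≡ 11 (mod 17) since 14·11 = 154 ≡ 1, so λ ≡ 12·11 ≡ 13.
  x = λ² - 15 - 15 = 169 - 30 ≡ 3; y = λ·(15 - 3) - 7 ≡ 13. → (3, 13)
double: tangent at (3, 13): λ = (3·3² + 0)/(2·13) ≡ 10/9. 9⁻¹ ≡ 2 (mod 17), so λ ≡ 10·2 ≡ 3.
  x = λ² - 3 - 3 = 9 - 6 ≡ 3; y = λ·(3 - 3) - 13 ≡ 4. → (3, 4)
add G: (3, 4) + (15, 7). λ = (7 - 4)/(15 - 3) ≡ 3/12 mod 17. 12⁻¹ ≡ 10 (mod 17) since 12·10 = 120 ≡ 1, so λ ≡ 13.
  x = λ² - 3 - 15 = 169 - 18 ≡ 15; y = λ·(3 - 15) - 4 ≡ 10. → (15, 10)
double: tangent at (15, 10): λ = (3·15² + 0)/(2·10) ≡ 12/3. 3⁻¹ ≡ 6 (mod 17) since 3·6 = 18 ≡ 1, so λ ≡ 12·6 ≡ 4.
  x = λ² - 15 - 15 = 16 - 30 ≡ 3; y = λ·(15 - 3) - 10 ≡ 4. → (3, 4)
add G: (3, 4) + (15, 7). λ = (7 - 4)/(15 - 3) ≡ 3/12 mod 17. 12⁻¹ ≡ 10 (mod 17), so λ ≡ 13.
  x = λ² - 3 - 15 = 169 - 18 ≡ 15; y = λ·(3 - 15) - 4 ≡ 10. → (15, 10)

(15, 10)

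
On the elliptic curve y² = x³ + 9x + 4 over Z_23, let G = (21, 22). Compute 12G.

Repeated addition: build up to 12G.
2G: tangent at (21, 22): λ = (3·21² + 9)/(2·22) ≡ 21/21. 21⁻¹ ≡ 11 (mod 23) since 21·11 = 231 ≡ 1, so λ ≡ 21·11 ≡ 1.
  x = λ² - 21 - 21 = 1 - 42 ≡ 5; y = λ·(21 - 5) - 22 ≡ 17. → (5, 17)
3G: (5, 17) + (21, 22). λ = (22 - 17)/(21 - 5) ≡ 5/16 mod 23. 16⁻¹ ≡ 13 (mod 23) since 16·13 = 208 ≡ 1, so λ ≡ 19.
  x = λ² - 5 - 21 = 361 - 26 ≡ 13; y = λ·(5 - 13) - 17 ≡ 15. → (13, 15)
4G: (13, 15) + (21, 22). λ = (22 - 15)/(21 - 13) ≡ 7/8 mod 23. 8⁻¹ ≡ 3 (mod 23), so λ ≡ 21.
  x = λ² - 13 - 21 = 441 - 34 ≡ 16; y = λ·(13 - 16) - 15 ≡ 14. → (16, 14)
5G: (16, 14) + (21, 22). λ = (22 - 14)/(21 - 16) ≡ 8/5 mod 23. 5⁻¹ ≡ 14 (mod 23) since 5·14 = 70 ≡ 1, so λ ≡ 20.
  x = λ² - 16 - 21 = 400 - 37 ≡ 18; y = λ·(16 - 18) - 14 ≡ 15. → (18, 15)
6G: (18, 15) + (21, 22). λ = (22 - 15)/(21 - 18) ≡ 7/3 mod 23. 3⁻¹ ≡ 8 (mod 23), so λ ≡ 10.
  x = λ² - 18 - 21 = 100 - 39 ≡ 15; y = λ·(18 - 15) - 15 ≡ 15. → (15, 15)
7G: (15, 15) + (21, 22). λ = (22 - 15)/(21 - 15) ≡ 7/6 mod 23. 6⁻¹ ≡ 4 (mod 23), so λ ≡ 5.
  x = λ² - 15 - 21 = 25 - 36 ≡ 12; y = λ·(15 - 12) - 15 ≡ 0. → (12, 0)
8G: (12, 0) + (21, 22). λ = (22 - 0)/(21 - 12) ≡ 22/9 mod 23. 9⁻¹ ≡ 18 (mod 23), so λ ≡ 5.
  x = λ² - 12 - 21 = 25 - 33 ≡ 15; y = λ·(12 - 15) - 0 ≡ 8. → (15, 8)
9G: (15, 8) + (21, 22). λ = (22 - 8)/(21 - 15) ≡ 14/6 mod 23. 6⁻¹ ≡ 4 (mod 23) since 6·4 = 24 ≡ 1, so λ ≡ 10.
  x = λ² - 15 - 21 = 100 - 36 ≡ 18; y = λ·(15 - 18) - 8 ≡ 8. → (18, 8)
10G: (18, 8) + (21, 22). λ = (22 - 8)/(21 - 18) ≡ 14/3 mod 23. 3⁻¹ ≡ 8 (mod 23), so λ ≡ 20.
  x = λ² - 18 - 21 = 400 - 39 ≡ 16; y = λ·(18 - 16) - 8 ≡ 9. → (16, 9)
11G: (16, 9) + (21, 22). λ = (22 - 9)/(21 - 16) ≡ 13/5 mod 23. 5⁻¹ ≡ 14 (mod 23), so λ ≡ 21.
  x = λ² - 16 - 21 = 441 - 37 ≡ 13; y = λ·(16 - 13) - 9 ≡ 8. → (13, 8)
12G: (13, 8) + (21, 22). λ = (22 - 8)/(21 - 13) ≡ 14/8 mod 23. 8⁻¹ ≡ 3 (mod 23), so λ ≡ 19.
  x = λ² - 13 - 21 = 361 - 34 ≡ 5; y = λ·(13 - 5) - 8 ≡ 6. → (5, 6)

(5, 6)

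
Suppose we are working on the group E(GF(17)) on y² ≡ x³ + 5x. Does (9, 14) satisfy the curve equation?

yes

y² = 14² ≡ 9; x³ + 5x + 0 = 774 ≡ 9 (mod 17). 9 = 9.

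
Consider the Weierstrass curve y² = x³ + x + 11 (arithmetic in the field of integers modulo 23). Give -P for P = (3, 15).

(3, 8)

-(3, 15) = (3, -15 mod 23) = (3, 8).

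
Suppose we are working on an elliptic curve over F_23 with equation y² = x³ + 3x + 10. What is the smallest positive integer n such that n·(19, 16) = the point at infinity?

2P: tangent at (19, 16): λ = (3·19² + 3)/(2·16) ≡ 5/9. 9⁻¹ ≡ 18 (mod 23) since 9·18 = 162 ≡ 1, so λ ≡ 5·18 ≡ 21.
  x = λ² - 19 - 19 = 441 - 38 ≡ 12; y = λ·(19 - 12) - 16 ≡ 16. → (12, 16)
3P: (12, 16) + (19, 16). λ = (16 - 16)/(19 - 12) ≡ 0/7 mod 23. 7⁻¹ ≡ 10 (mod 23), so λ ≡ 0.
  x = λ² - 12 - 19 = 0 - 31 ≡ 15; y = λ·(12 - 15) - 16 ≡ 7. → (15, 7)
4P: (15, 7) + (19, 16). λ = (16 - 7)/(19 - 15) ≡ 9/4 mod 23. 4⁻¹ ≡ 6 (mod 23), so λ ≡ 8.
  x = λ² - 15 - 19 = 64 - 34 ≡ 7; y = λ·(15 - 7) - 7 ≡ 11. → (7, 11)
5P: (7, 11) + (19, 16). λ = (16 - 11)/(19 - 7) ≡ 5/12 mod 23. 12⁻¹ ≡ 2 (mod 23) since 12·2 = 24 ≡ 1, so λ ≡ 10.
  x = λ² - 7 - 19 = 100 - 26 ≡ 5; y = λ·(7 - 5) - 11 ≡ 9. → (5, 9)
6P: (5, 9) + (19, 16). λ = (16 - 9)/(19 - 5) ≡ 7/14 mod 23. 14⁻¹ ≡ 5 (mod 23) since 14·5 = 70 ≡ 1, so λ ≡ 12.
  x = λ² - 5 - 19 = 144 - 24 ≡ 5; y = λ·(5 - 5) - 9 ≡ 14. → (5, 14)
7P: (5, 14) + (19, 16). λ = (16 - 14)/(19 - 5) ≡ 2/14 mod 23. 14⁻¹ ≡ 5 (mod 23), so λ ≡ 10.
  x = λ² - 5 - 19 = 100 - 24 ≡ 7; y = λ·(5 - 7) - 14 ≡ 12. → (7, 12)
8P: (7, 12) + (19, 16). λ = (16 - 12)/(19 - 7) ≡ 4/12 mod 23. 12⁻¹ ≡ 2 (mod 23), so λ ≡ 8.
  x = λ² - 7 - 19 = 64 - 26 ≡ 15; y = λ·(7 - 15) - 12 ≡ 16. → (15, 16)
9P: (15, 16) + (19, 16). λ = (16 - 16)/(19 - 15) ≡ 0/4 mod 23. 4⁻¹ ≡ 6 (mod 23), so λ ≡ 0.
  x = λ² - 15 - 19 = 0 - 34 ≡ 12; y = λ·(15 - 12) - 16 ≡ 7. → (12, 7)
10P: (12, 7) + (19, 16). λ = (16 - 7)/(19 - 12) ≡ 9/7 mod 23. 7⁻¹ ≡ 10 (mod 23) since 7·10 = 70 ≡ 1, so λ ≡ 21.
  x = λ² - 12 - 19 = 441 - 31 ≡ 19; y = λ·(12 - 19) - 7 ≡ 7. → (19, 7)
11P: (19, 7) + (19, 16): same x and y₁ ≡ -y₂, so the sum is the point at infinity.
11P = the point at infinity, so the order is 11.

11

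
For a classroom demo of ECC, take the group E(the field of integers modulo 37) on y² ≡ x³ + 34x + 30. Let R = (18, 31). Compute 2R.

(35, 19)

tangent at (18, 31): λ = (3·18² + 34)/(2·31) ≡ 7/25. 25⁻¹ ≡ 3 (mod 37), so λ ≡ 7·3 ≡ 21.
  x = λ² - 18 - 18 = 441 - 36 ≡ 35; y = λ·(18 - 35) - 31 ≡ 19. → (35, 19)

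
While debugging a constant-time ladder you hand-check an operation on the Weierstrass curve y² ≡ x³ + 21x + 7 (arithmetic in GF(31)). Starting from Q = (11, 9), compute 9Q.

(5, 19)

Double-and-add on 9 = (1001)₂. Start with Q = (11, 9) for the leading 1-bit.
double: tangent at (11, 9): λ = (3·11² + 21)/(2·9) ≡ 12/18. 18⁻¹ ≡ 19 (mod 31), so λ ≡ 12·19 ≡ 11.
  x = λ² - 11 - 11 = 121 - 22 ≡ 6; y = λ·(11 - 6) - 9 ≡ 15. → (6, 15)
double: tangent at (6, 15): λ = (3·6² + 21)/(2·15) ≡ 5/30. 30⁻¹ ≡ 30 (mod 31), so λ ≡ 5·30 ≡ 26.
  x = λ² - 6 - 6 = 676 - 12 ≡ 13; y = λ·(6 - 13) - 15 ≡ 20. → (13, 20)
double: tangent at (13, 20): λ = (3·13² + 21)/(2·20) ≡ 1/9. 9⁻¹ ≡ 7 (mod 31), so λ ≡ 1·7 ≡ 7.
  x = λ² - 13 - 13 = 49 - 26 ≡ 23; y = λ·(13 - 23) - 20 ≡ 3. → (23, 3)
add Q: (23, 3) + (11, 9). λ = (9 - 3)/(11 - 23) ≡ 6/19 mod 31. 19⁻¹ ≡ 18 (mod 31), so λ ≡ 15.
  x = λ² - 23 - 11 = 225 - 34 ≡ 5; y = λ·(23 - 5) - 3 ≡ 19. → (5, 19)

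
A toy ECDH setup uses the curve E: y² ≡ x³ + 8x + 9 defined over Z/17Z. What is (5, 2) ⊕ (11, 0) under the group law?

(3, 3)

(5, 2) + (11, 0). λ = (0 - 2)/(11 - 5) ≡ 15/6 mod 17. 6⁻¹ ≡ 3 (mod 17), so λ ≡ 11.
  x = λ² - 5 - 11 = 121 - 16 ≡ 3; y = λ·(5 - 3) - 2 ≡ 3. → (3, 3)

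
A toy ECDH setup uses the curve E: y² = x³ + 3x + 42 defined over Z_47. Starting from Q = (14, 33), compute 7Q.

Repeated addition: build up to 7Q.
2Q: tangent at (14, 33): λ = (3·14² + 3)/(2·33) ≡ 27/19. 19⁻¹ ≡ 5 (mod 47), so λ ≡ 27·5 ≡ 41.
  x = λ² - 14 - 14 = 1681 - 28 ≡ 8; y = λ·(14 - 8) - 33 ≡ 25. → (8, 25)
3Q: (8, 25) + (14, 33). λ = (33 - 25)/(14 - 8) ≡ 8/6 mod 47. 6⁻¹ ≡ 8 (mod 47) since 6·8 = 48 ≡ 1, so λ ≡ 17.
  x = λ² - 8 - 14 = 289 - 22 ≡ 32; y = λ·(8 - 32) - 25 ≡ 37. → (32, 37)
4Q: (32, 37) + (14, 33). λ = (33 - 37)/(14 - 32) ≡ 43/29 mod 47. 29⁻¹ ≡ 13 (mod 47) since 29·13 = 377 ≡ 1, so λ ≡ 42.
  x = λ² - 32 - 14 = 1764 - 46 ≡ 26; y = λ·(32 - 26) - 37 ≡ 27. → (26, 27)
5Q: (26, 27) + (14, 33). λ = (33 - 27)/(14 - 26) ≡ 6/35 mod 47. 35⁻¹ ≡ 43 (mod 47), so λ ≡ 23.
  x = λ² - 26 - 14 = 529 - 40 ≡ 19; y = λ·(26 - 19) - 27 ≡ 40. → (19, 40)
6Q: (19, 40) + (14, 33). λ = (33 - 40)/(14 - 19) ≡ 40/42 mod 47. 42⁻¹ ≡ 28 (mod 47) since 42·28 = 1176 ≡ 1, so λ ≡ 39.
  x = λ² - 19 - 14 = 1521 - 33 ≡ 31; y = λ·(19 - 31) - 40 ≡ 9. → (31, 9)
7Q: (31, 9) + (14, 33). λ = (33 - 9)/(14 - 31) ≡ 24/30 mod 47. 30⁻¹ ≡ 11 (mod 47) since 30·11 = 330 ≡ 1, so λ ≡ 29.
  x = λ² - 31 - 14 = 841 - 45 ≡ 44; y = λ·(31 - 44) - 9 ≡ 37. → (44, 37)

(44, 37)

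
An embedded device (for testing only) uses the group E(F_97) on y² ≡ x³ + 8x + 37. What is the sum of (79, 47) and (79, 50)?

O

The two points share x = 79 and their y-coordinates satisfy 47 + 50 ≡ 0 (mod 97), so they are inverses. Their sum is the point at infinity.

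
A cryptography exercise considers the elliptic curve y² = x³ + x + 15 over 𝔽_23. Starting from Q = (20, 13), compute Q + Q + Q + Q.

(20, 10)

Double-and-add on 4 = (100)₂. Start with Q = (20, 13) for the leading 1-bit.
double: tangent at (20, 13): λ = (3·20² + 1)/(2·13) ≡ 5/3. 3⁻¹ ≡ 8 (mod 23) since 3·8 = 24 ≡ 1, so λ ≡ 5·8 ≡ 17.
  x = λ² - 20 - 20 = 289 - 40 ≡ 19; y = λ·(20 - 19) - 13 ≡ 4. → (19, 4)
double: tangent at (19, 4): λ = (3·19² + 1)/(2·4) ≡ 3/8. 8⁻¹ ≡ 3 (mod 23), so λ ≡ 3·3 ≡ 9.
  x = λ² - 19 - 19 = 81 - 38 ≡ 20; y = λ·(19 - 20) - 4 ≡ 10. → (20, 10)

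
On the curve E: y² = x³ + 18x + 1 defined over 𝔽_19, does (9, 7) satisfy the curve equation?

y² = 7² ≡ 11; x³ + 18x + 1 = 892 ≡ 18 (mod 19). 11 ≠ 18.

no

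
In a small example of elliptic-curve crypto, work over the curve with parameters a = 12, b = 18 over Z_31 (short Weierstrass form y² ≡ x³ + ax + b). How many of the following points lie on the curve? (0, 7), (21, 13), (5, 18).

(0, 7): 7² ≡ 18, rhs ≡ 18 → on.
(21, 13): 13² ≡ 14, rhs ≡ 14 → on.
(5, 18): 18² ≡ 14, rhs ≡ 17 → off.

2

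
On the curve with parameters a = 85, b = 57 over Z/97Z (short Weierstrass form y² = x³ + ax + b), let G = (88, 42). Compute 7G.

(48, 47)

Repeated addition: build up to 7G.
2G: tangent at (88, 42): λ = (3·88² + 85)/(2·42) ≡ 37/84. 84⁻¹ ≡ 82 (mod 97) since 84·82 = 6888 ≡ 1, so λ ≡ 37·82 ≡ 27.
  x = λ² - 88 - 88 = 729 - 176 ≡ 68; y = λ·(88 - 68) - 42 ≡ 13. → (68, 13)
3G: (68, 13) + (88, 42). λ = (42 - 13)/(88 - 68) ≡ 29/20 mod 97. 20⁻¹ ≡ 34 (mod 97), so λ ≡ 16.
  x = λ² - 68 - 88 = 256 - 156 ≡ 3; y = λ·(68 - 3) - 13 ≡ 57. → (3, 57)
4G: (3, 57) + (88, 42). λ = (42 - 57)/(88 - 3) ≡ 82/85 mod 97. 85⁻¹ ≡ 8 (mod 97), so λ ≡ 74.
  x = λ² - 3 - 88 = 5476 - 91 ≡ 50; y = λ·(3 - 50) - 57 ≡ 54. → (50, 54)
5G: (50, 54) + (88, 42). λ = (42 - 54)/(88 - 50) ≡ 85/38 mod 97. 38⁻¹ ≡ 23 (mod 97), so λ ≡ 15.
  x = λ² - 50 - 88 = 225 - 138 ≡ 87; y = λ·(50 - 87) - 54 ≡ 70. → (87, 70)
6G: (87, 70) + (88, 42). λ = (42 - 70)/(88 - 87) ≡ 69/1 mod 97. 1⁻¹ ≡ 1 (mod 97) since 1·1 = 1 ≡ 1, so λ ≡ 69.
  x = λ² - 87 - 88 = 4761 - 175 ≡ 27; y = λ·(87 - 27) - 70 ≡ 93. → (27, 93)
7G: (27, 93) + (88, 42). λ = (42 - 93)/(88 - 27) ≡ 46/61 mod 97. 61⁻¹ ≡ 35 (mod 97) since 61·35 = 2135 ≡ 1, so λ ≡ 58.
  x = λ² - 27 - 88 = 3364 - 115 ≡ 48; y = λ·(27 - 48) - 93 ≡ 47. → (48, 47)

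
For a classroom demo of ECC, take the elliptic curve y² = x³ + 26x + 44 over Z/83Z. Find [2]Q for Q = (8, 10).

(14, 74)

tangent at (8, 10): λ = (3·8² + 26)/(2·10) ≡ 52/20. 20⁻¹ ≡ 54 (mod 83) since 20·54 = 1080 ≡ 1, so λ ≡ 52·54 ≡ 69.
  x = λ² - 8 - 8 = 4761 - 16 ≡ 14; y = λ·(8 - 14) - 10 ≡ 74. → (14, 74)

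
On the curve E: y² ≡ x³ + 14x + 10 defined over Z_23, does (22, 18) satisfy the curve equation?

y² = 18² ≡ 2; x³ + 14x + 10 = 10966 ≡ 18 (mod 23). 2 ≠ 18.

no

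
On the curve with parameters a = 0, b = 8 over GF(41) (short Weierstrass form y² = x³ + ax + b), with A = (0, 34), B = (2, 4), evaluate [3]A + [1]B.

First 3A:
Repeated addition: build up to 3A.
2A: tangent at (0, 34): λ = (3·0² + 0)/(2·34) ≡ 0/27. 27⁻¹ ≡ 38 (mod 41), so λ ≡ 0·38 ≡ 0.
  x = λ² - 0 - 0 = 0 - 0 ≡ 0; y = λ·(0 - 0) - 34 ≡ 7. → (0, 7)
3A: (0, 7) + (0, 34): same x and y₁ ≡ -y₂, so the sum is 𝒪.
3A = 𝒪.
Finally 3A + B:
𝒪 + (2, 4) = (2, 4) (identity).

(2, 4)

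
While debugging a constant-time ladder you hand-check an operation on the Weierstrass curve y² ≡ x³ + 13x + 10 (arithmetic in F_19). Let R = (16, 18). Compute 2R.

tangent at (16, 18): λ = (3·16² + 13)/(2·18) ≡ 2/17. 17⁻¹ ≡ 9 (mod 19) since 17·9 = 153 ≡ 1, so λ ≡ 2·9 ≡ 18.
  x = λ² - 16 - 16 = 324 - 32 ≡ 7; y = λ·(16 - 7) - 18 ≡ 11. → (7, 11)

(7, 11)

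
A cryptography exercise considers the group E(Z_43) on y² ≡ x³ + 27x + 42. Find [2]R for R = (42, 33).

tangent at (42, 33): λ = (3·42² + 27)/(2·33) ≡ 30/23. 23⁻¹ ≡ 15 (mod 43) since 23·15 = 345 ≡ 1, so λ ≡ 30·15 ≡ 20.
  x = λ² - 42 - 42 = 400 - 84 ≡ 15; y = λ·(42 - 15) - 33 ≡ 34. → (15, 34)

(15, 34)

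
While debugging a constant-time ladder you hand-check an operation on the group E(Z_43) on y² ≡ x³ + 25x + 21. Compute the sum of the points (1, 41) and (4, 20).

(1, 2)

(1, 41) + (4, 20). λ = (20 - 41)/(4 - 1) ≡ 22/3 mod 43. 3⁻¹ ≡ 29 (mod 43) since 3·29 = 87 ≡ 1, so λ ≡ 36.
  x = λ² - 1 - 4 = 1296 - 5 ≡ 1; y = λ·(1 - 1) - 41 ≡ 2. → (1, 2)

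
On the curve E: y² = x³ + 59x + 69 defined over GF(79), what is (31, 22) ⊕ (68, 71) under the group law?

(45, 47)

(31, 22) + (68, 71). λ = (71 - 22)/(68 - 31) ≡ 49/37 mod 79. 37⁻¹ ≡ 47 (mod 79), so λ ≡ 12.
  x = λ² - 31 - 68 = 144 - 99 ≡ 45; y = λ·(31 - 45) - 22 ≡ 47. → (45, 47)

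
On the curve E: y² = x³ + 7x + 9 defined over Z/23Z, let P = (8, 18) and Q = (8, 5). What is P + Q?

The two points share x = 8 and their y-coordinates satisfy 18 + 5 ≡ 0 (mod 23), so they are inverses. Their sum is O.

O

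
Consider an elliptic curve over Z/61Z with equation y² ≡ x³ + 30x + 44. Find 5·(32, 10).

(43, 4)

Write G = (32, 10).
Double-and-add on 5 = (101)₂. Start with G = (32, 10) for the leading 1-bit.
double: tangent at (32, 10): λ = (3·32² + 30)/(2·10) ≡ 52/20. 20⁻¹ ≡ 58 (mod 61), so λ ≡ 52·58 ≡ 27.
  x = λ² - 32 - 32 = 729 - 64 ≡ 55; y = λ·(32 - 55) - 10 ≡ 40. → (55, 40)
double: tangent at (55, 40): λ = (3·55² + 30)/(2·40) ≡ 16/19. 19⁻¹ ≡ 45 (mod 61), so λ ≡ 16·45 ≡ 49.
  x = λ² - 55 - 55 = 2401 - 110 ≡ 34; y = λ·(55 - 34) - 40 ≡ 13. → (34, 13)
add G: (34, 13) + (32, 10). λ = (10 - 13)/(32 - 34) ≡ 58/59 mod 61. 59⁻¹ ≡ 30 (mod 61) since 59·30 = 1770 ≡ 1, so λ ≡ 32.
  x = λ² - 34 - 32 = 1024 - 66 ≡ 43; y = λ·(34 - 43) - 13 ≡ 4. → (43, 4)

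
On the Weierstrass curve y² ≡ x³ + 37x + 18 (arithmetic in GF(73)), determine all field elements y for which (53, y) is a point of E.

x³ + 37x + 18 = 150856 ≡ 38 (mod 73).
Square roots of 38 mod 73: 29 and 44 (since 29² = 841 ≡ 38).

29, 44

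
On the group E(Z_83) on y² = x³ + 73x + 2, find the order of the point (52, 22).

4

2P: tangent at (52, 22): λ = (3·52² + 73)/(2·22) ≡ 51/44. 44⁻¹ ≡ 17 (mod 83) since 44·17 = 748 ≡ 1, so λ ≡ 51·17 ≡ 37.
  x = λ² - 52 - 52 = 1369 - 104 ≡ 20; y = λ·(52 - 20) - 22 ≡ 0. → (20, 0)
3P: (20, 0) + (52, 22). λ = (22 - 0)/(52 - 20) ≡ 22/32 mod 83. 32⁻¹ ≡ 13 (mod 83) since 32·13 = 416 ≡ 1, so λ ≡ 37.
  x = λ² - 20 - 52 = 1369 - 72 ≡ 52; y = λ·(20 - 52) - 0 ≡ 61. → (52, 61)
4P: (52, 61) + (52, 22): same x and y₁ ≡ -y₂, so the sum is O.
4P = O, so the order is 4.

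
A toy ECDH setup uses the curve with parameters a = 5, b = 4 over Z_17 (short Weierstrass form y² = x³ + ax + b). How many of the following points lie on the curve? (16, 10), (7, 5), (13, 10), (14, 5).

(16, 10): 10² ≡ 15, rhs ≡ 15 → on.
(7, 5): 5² ≡ 8, rhs ≡ 8 → on.
(13, 10): 10² ≡ 15, rhs ≡ 5 → off.
(14, 5): 5² ≡ 8, rhs ≡ 13 → off.

2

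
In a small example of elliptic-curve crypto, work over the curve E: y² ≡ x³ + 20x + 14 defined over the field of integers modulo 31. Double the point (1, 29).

(2, 0)

tangent at (1, 29): λ = (3·1² + 20)/(2·29) ≡ 23/27. 27⁻¹ ≡ 23 (mod 31) since 27·23 = 621 ≡ 1, so λ ≡ 23·23 ≡ 2.
  x = λ² - 1 - 1 = 4 - 2 ≡ 2; y = λ·(1 - 2) - 29 ≡ 0. → (2, 0)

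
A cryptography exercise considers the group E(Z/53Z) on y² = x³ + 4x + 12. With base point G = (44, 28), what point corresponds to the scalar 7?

Double-and-add on 7 = (111)₂. Start with G = (44, 28) for the leading 1-bit.
double: tangent at (44, 28): λ = (3·44² + 4)/(2·28) ≡ 35/3. 3⁻¹ ≡ 18 (mod 53), so λ ≡ 35·18 ≡ 47.
  x = λ² - 44 - 44 = 2209 - 88 ≡ 1; y = λ·(44 - 1) - 28 ≡ 32. → (1, 32)
add G: (1, 32) + (44, 28). λ = (28 - 32)/(44 - 1) ≡ 49/43 mod 53. 43⁻¹ ≡ 37 (mod 53), so λ ≡ 11.
  x = λ² - 1 - 44 = 121 - 45 ≡ 23; y = λ·(1 - 23) - 32 ≡ 44. → (23, 44)
double: tangent at (23, 44): λ = (3·23² + 4)/(2·44) ≡ 1/35. 35⁻¹ ≡ 50 (mod 53) since 35·50 = 1750 ≡ 1, so λ ≡ 1·50 ≡ 50.
  x = λ² - 23 - 23 = 2500 - 46 ≡ 16; y = λ·(23 - 16) - 44 ≡ 41. → (16, 41)
add G: (16, 41) + (44, 28). λ = (28 - 41)/(44 - 16) ≡ 40/28 mod 53. 28⁻¹ ≡ 36 (mod 53), so λ ≡ 9.
  x = λ² - 16 - 44 = 81 - 60 ≡ 21; y = λ·(16 - 21) - 41 ≡ 20. → (21, 20)

(21, 20)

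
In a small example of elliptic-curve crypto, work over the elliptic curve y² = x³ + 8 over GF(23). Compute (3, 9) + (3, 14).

O

The two points share x = 3 and their y-coordinates satisfy 9 + 14 ≡ 0 (mod 23), so they are inverses. Their sum is O.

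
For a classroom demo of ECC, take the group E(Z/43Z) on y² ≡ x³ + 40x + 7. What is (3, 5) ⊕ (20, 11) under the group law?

(3, 5) + (20, 11). λ = (11 - 5)/(20 - 3) ≡ 6/17 mod 43. 17⁻¹ ≡ 38 (mod 43), so λ ≡ 13.
  x = λ² - 3 - 20 = 169 - 23 ≡ 17; y = λ·(3 - 17) - 5 ≡ 28. → (17, 28)

(17, 28)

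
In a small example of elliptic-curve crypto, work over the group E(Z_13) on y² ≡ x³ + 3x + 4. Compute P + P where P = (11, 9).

(0, 11)

tangent at (11, 9): λ = (3·11² + 3)/(2·9) ≡ 2/5. 5⁻¹ ≡ 8 (mod 13), so λ ≡ 2·8 ≡ 3.
  x = λ² - 11 - 11 = 9 - 22 ≡ 0; y = λ·(11 - 0) - 9 ≡ 11. → (0, 11)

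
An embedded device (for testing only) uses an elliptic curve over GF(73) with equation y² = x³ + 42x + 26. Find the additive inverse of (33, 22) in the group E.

-(33, 22) = (33, -22 mod 73) = (33, 51).

(33, 51)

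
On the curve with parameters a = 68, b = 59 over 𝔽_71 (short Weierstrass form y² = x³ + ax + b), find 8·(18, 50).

Write P = (18, 50).
Double-and-add on 8 = (1000)₂. Start with P = (18, 50) for the leading 1-bit.
double: tangent at (18, 50): λ = (3·18² + 68)/(2·50) ≡ 46/29. 29⁻¹ ≡ 49 (mod 71) since 29·49 = 1421 ≡ 1, so λ ≡ 46·49 ≡ 53.
  x = λ² - 18 - 18 = 2809 - 36 ≡ 4; y = λ·(18 - 4) - 50 ≡ 53. → (4, 53)
double: tangent at (4, 53): λ = (3·4² + 68)/(2·53) ≡ 45/35. 35⁻¹ ≡ 69 (mod 71) since 35·69 = 2415 ≡ 1, so λ ≡ 45·69 ≡ 52.
  x = λ² - 4 - 4 = 2704 - 8 ≡ 69; y = λ·(4 - 69) - 53 ≡ 46. → (69, 46)
double: tangent at (69, 46): λ = (3·69² + 68)/(2·46) ≡ 9/21. 21⁻¹ ≡ 44 (mod 71), so λ ≡ 9·44 ≡ 41.
  x = λ² - 69 - 69 = 1681 - 138 ≡ 52; y = λ·(69 - 52) - 46 ≡ 12. → (52, 12)

(52, 12)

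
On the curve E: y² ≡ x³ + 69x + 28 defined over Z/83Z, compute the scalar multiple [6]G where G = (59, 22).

(0, 32)

Repeated addition: build up to 6G.
2G: tangent at (59, 22): λ = (3·59² + 69)/(2·22) ≡ 54/44. 44⁻¹ ≡ 17 (mod 83), so λ ≡ 54·17 ≡ 5.
  x = λ² - 59 - 59 = 25 - 118 ≡ 73; y = λ·(59 - 73) - 22 ≡ 74. → (73, 74)
3G: (73, 74) + (59, 22). λ = (22 - 74)/(59 - 73) ≡ 31/69 mod 83. 69⁻¹ ≡ 77 (mod 83), so λ ≡ 63.
  x = λ² - 73 - 59 = 3969 - 132 ≡ 19; y = λ·(73 - 19) - 74 ≡ 8. → (19, 8)
4G: (19, 8) + (59, 22). λ = (22 - 8)/(59 - 19) ≡ 14/40 mod 83. 40⁻¹ ≡ 27 (mod 83) since 40·27 = 1080 ≡ 1, so λ ≡ 46.
  x = λ² - 19 - 59 = 2116 - 78 ≡ 46; y = λ·(19 - 46) - 8 ≡ 78. → (46, 78)
5G: (46, 78) + (59, 22). λ = (22 - 78)/(59 - 46) ≡ 27/13 mod 83. 13⁻¹ ≡ 32 (mod 83) since 13·32 = 416 ≡ 1, so λ ≡ 34.
  x = λ² - 46 - 59 = 1156 - 105 ≡ 55; y = λ·(46 - 55) - 78 ≡ 31. → (55, 31)
6G: (55, 31) + (59, 22). λ = (22 - 31)/(59 - 55) ≡ 74/4 mod 83. 4⁻¹ ≡ 21 (mod 83), so λ ≡ 60.
  x = λ² - 55 - 59 = 3600 - 114 ≡ 0; y = λ·(55 - 0) - 31 ≡ 32. → (0, 32)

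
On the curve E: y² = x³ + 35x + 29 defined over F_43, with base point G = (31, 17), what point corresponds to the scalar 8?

Repeated addition: build up to 8G.
2G: tangent at (31, 17): λ = (3·31² + 35)/(2·17) ≡ 37/34. 34⁻¹ ≡ 19 (mod 43) since 34·19 = 646 ≡ 1, so λ ≡ 37·19 ≡ 15.
  x = λ² - 31 - 31 = 225 - 62 ≡ 34; y = λ·(31 - 34) - 17 ≡ 24. → (34, 24)
3G: (34, 24) + (31, 17). λ = (17 - 24)/(31 - 34) ≡ 36/40 mod 43. 40⁻¹ ≡ 14 (mod 43), so λ ≡ 31.
  x = λ² - 34 - 31 = 961 - 65 ≡ 36; y = λ·(34 - 36) - 24 ≡ 0. → (36, 0)
4G: (36, 0) + (31, 17). λ = (17 - 0)/(31 - 36) ≡ 17/38 mod 43. 38⁻¹ ≡ 17 (mod 43), so λ ≡ 31.
  x = λ² - 36 - 31 = 961 - 67 ≡ 34; y = λ·(36 - 34) - 0 ≡ 19. → (34, 19)
5G: (34, 19) + (31, 17). λ = (17 - 19)/(31 - 34) ≡ 41/40 mod 43. 40⁻¹ ≡ 14 (mod 43), so λ ≡ 15.
  x = λ² - 34 - 31 = 225 - 65 ≡ 31; y = λ·(34 - 31) - 19 ≡ 26. → (31, 26)
6G: (31, 26) + (31, 17): same x and y₁ ≡ -y₂, so the sum is the point at infinity.
7G: the point at infinity + (31, 17) = (31, 17) (identity).
8G: tangent at (31, 17): λ = (3·31² + 35)/(2·17) ≡ 37/34. 34⁻¹ ≡ 19 (mod 43), so λ ≡ 37·19 ≡ 15.
  x = λ² - 31 - 31 = 225 - 62 ≡ 34; y = λ·(31 - 34) - 17 ≡ 24. → (34, 24)

(34, 24)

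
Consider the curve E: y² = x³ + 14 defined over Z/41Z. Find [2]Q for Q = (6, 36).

(21, 3)

tangent at (6, 36): λ = (3·6² + 0)/(2·36) ≡ 26/31. 31⁻¹ ≡ 4 (mod 41) since 31·4 = 124 ≡ 1, so λ ≡ 26·4 ≡ 22.
  x = λ² - 6 - 6 = 484 - 12 ≡ 21; y = λ·(6 - 21) - 36 ≡ 3. → (21, 3)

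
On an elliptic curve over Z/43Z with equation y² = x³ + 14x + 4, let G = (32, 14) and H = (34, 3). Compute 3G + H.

First 3G:
Repeated addition: build up to 3G.
2G: tangent at (32, 14): λ = (3·32² + 14)/(2·14) ≡ 33/28. 28⁻¹ ≡ 20 (mod 43) since 28·20 = 560 ≡ 1, so λ ≡ 33·20 ≡ 15.
  x = λ² - 32 - 32 = 225 - 64 ≡ 32; y = λ·(32 - 32) - 14 ≡ 29. → (32, 29)
3G: (32, 29) + (32, 14): same x and y₁ ≡ -y₂, so the sum is 𝒪.
3G = 𝒪.
Finally 3G + H:
𝒪 + (34, 3) = (34, 3) (identity).

(34, 3)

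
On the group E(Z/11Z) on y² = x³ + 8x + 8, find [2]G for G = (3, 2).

tangent at (3, 2): λ = (3·3² + 8)/(2·2) ≡ 2/4. 4⁻¹ ≡ 3 (mod 11), so λ ≡ 2·3 ≡ 6.
  x = λ² - 3 - 3 = 36 - 6 ≡ 8; y = λ·(3 - 8) - 2 ≡ 1. → (8, 1)

(8, 1)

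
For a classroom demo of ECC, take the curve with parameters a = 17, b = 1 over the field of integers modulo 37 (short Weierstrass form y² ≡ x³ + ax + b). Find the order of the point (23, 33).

8

2P: tangent at (23, 33): λ = (3·23² + 17)/(2·33) ≡ 13/29. 29⁻¹ ≡ 23 (mod 37), so λ ≡ 13·23 ≡ 3.
  x = λ² - 23 - 23 = 9 - 46 ≡ 0; y = λ·(23 - 0) - 33 ≡ 36. → (0, 36)
3P: (0, 36) + (23, 33). λ = (33 - 36)/(23 - 0) ≡ 34/23 mod 37. 23⁻¹ ≡ 29 (mod 37) since 23·29 = 667 ≡ 1, so λ ≡ 24.
  x = λ² - 0 - 23 = 576 - 23 ≡ 35; y = λ·(0 - 35) - 36 ≡ 12. → (35, 12)
4P: (35, 12) + (23, 33). λ = (33 - 12)/(23 - 35) ≡ 21/25 mod 37. 25⁻¹ ≡ 3 (mod 37), so λ ≡ 26.
  x = λ² - 35 - 23 = 676 - 58 ≡ 26; y = λ·(35 - 26) - 12 ≡ 0. → (26, 0)
5P: (26, 0) + (23, 33). λ = (33 - 0)/(23 - 26) ≡ 33/34 mod 37. 34⁻¹ ≡ 12 (mod 37) since 34·12 = 408 ≡ 1, so λ ≡ 26.
  x = λ² - 26 - 23 = 676 - 49 ≡ 35; y = λ·(26 - 35) - 0 ≡ 25. → (35, 25)
6P: (35, 25) + (23, 33). λ = (33 - 25)/(23 - 35) ≡ 8/25 mod 37. 25⁻¹ ≡ 3 (mod 37) since 25·3 = 75 ≡ 1, so λ ≡ 24.
  x = λ² - 35 - 23 = 576 - 58 ≡ 0; y = λ·(35 - 0) - 25 ≡ 1. → (0, 1)
7P: (0, 1) + (23, 33). λ = (33 - 1)/(23 - 0) ≡ 32/23 mod 37. 23⁻¹ ≡ 29 (mod 37) since 23·29 = 667 ≡ 1, so λ ≡ 3.
  x = λ² - 0 - 23 = 9 - 23 ≡ 23; y = λ·(0 - 23) - 1 ≡ 4. → (23, 4)
8P: (23, 4) + (23, 33): same x and y₁ ≡ -y₂, so the sum is the point at infinity.
8P = the point at infinity, so the order is 8.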